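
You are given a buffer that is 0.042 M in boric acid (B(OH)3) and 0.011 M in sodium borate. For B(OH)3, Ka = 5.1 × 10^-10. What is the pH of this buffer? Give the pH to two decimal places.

pH = 8.71

pKa = −log(5.1 × 10^-10) = 9.292
pH = pKa + log([A⁻]/[HA]) = 9.292 + log(0.011/0.042)
pH = 9.292 + (-0.582) = 8.71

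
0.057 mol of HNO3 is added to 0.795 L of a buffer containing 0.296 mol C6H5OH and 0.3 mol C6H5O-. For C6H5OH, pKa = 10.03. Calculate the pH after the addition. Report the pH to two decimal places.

pH = 9.87

After neutralization: n(C6H5OH) = 0.353 mol, n(C6H5O-) = 0.243 mol.
Henderson–Hasselbalch with mole ratio 0.243/0.353: pH = 10.03 + (-0.162)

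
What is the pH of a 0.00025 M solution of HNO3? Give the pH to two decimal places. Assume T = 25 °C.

pH = 3.60

HNO3 is a strong acid and dissociates completely, so [H+] = 0.00025 M.
pH = -log(0.00025) = 3.60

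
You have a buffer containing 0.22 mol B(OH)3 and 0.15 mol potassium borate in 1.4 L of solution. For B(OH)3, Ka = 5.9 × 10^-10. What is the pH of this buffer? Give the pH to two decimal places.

pKa = −log(5.9 × 10^-10) = 9.229
pH = pKa + log([A⁻]/[HA]) = 9.229 + log(0.15/0.22)
pH = 9.229 + (-0.166) = 9.06

pH = 9.06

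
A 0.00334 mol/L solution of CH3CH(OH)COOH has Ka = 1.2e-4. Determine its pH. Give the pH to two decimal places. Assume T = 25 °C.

pH = 3.24

CH3CH(OH)COOH ⇌ CH3CH(OH)COO- + H+
From the ICE table, Ka = x²/(0.00334 − x) = 1.2 × 10^-4.
x is not negligible relative to C₀; solve x² + 0.00012·x − 4.01e-07 = 0.
x = [−0.00012 + √(0.00012² + 1.6e-06)]/2 = 5.76 × 10^-4 M
pH = −log(5.76 × 10^-4) = 3.24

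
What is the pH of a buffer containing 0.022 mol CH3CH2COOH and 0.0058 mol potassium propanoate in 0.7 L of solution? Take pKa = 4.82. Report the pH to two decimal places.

pH = 4.24

Using pH = pKa + log([base]/[acid]) with [base]/[acid] = 0.0058/0.022:
pH = 4.82 + (-0.579) = 4.24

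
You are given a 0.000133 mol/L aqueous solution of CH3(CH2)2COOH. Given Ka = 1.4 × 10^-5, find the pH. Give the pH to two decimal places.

pH = 4.44

CH3(CH2)2COOH ⇌ CH3(CH2)2COO- + H+
Ka = [H+]²/(0.000133 − [H+]) = 1.4 × 10^-5
[H+] is not negligible relative to C₀; solve [H+]² + 1.4e-05·[H+] − 1.86e-09 = 0.
[H+] = [−1.4e-05 + √(1.4e-05² + 7.45e-09)]/2 = 3.67 × 10^-5 M
pH = −log[H+] = −log(3.67 × 10^-5) = 4.44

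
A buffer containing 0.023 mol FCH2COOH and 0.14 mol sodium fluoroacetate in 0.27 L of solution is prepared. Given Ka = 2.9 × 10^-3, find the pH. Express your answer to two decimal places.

pH = 3.32

pKa = −log(2.9 × 10^-3) = 2.538
Henderson–Hasselbalch: pH = pKa + log([FCH2COO-]/[FCH2COOH]) = 2.538 + log(0.14/0.023)
pH = 2.538 + (+0.784) = 3.32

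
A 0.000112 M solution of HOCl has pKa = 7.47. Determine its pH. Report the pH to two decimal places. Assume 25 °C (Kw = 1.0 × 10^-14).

pH = 5.71

HOCl ⇌ OCl- + H+
Ka = 10^(−7.47) = 3.39 × 10^-8
Ka = x²/(0.000112 − x) = 3.39 × 10^-8
Since Ka ≪ C₀, x ≈ √(Ka·C₀) = 1.95 × 10^-6 M.
(x/C₀ = 1.7% < 5%, so the approximation holds.)
pH = −log[H+] = −log(1.95 × 10^-6) = 5.71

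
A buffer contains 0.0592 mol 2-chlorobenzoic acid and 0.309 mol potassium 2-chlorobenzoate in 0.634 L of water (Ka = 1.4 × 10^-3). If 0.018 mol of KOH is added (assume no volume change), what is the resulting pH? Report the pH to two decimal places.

pH = 3.75

After neutralization: n(ClC6H4COOH) = 0.0412 mol, n(ClC6H4COO-) = 0.327 mol.
pKa = −log(1.4 × 10^-3) = 2.854
Henderson–Hasselbalch with mole ratio 0.327/0.0412: pH = 2.854 + (+0.900)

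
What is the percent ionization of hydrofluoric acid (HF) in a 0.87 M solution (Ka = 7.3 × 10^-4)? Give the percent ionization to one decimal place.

2.9%

HF ⇌ F- + H+; let x = [H+] at equilibrium.
x ≈ √(Ka·C₀) = √(7.3 × 10^-4 × 0.87) = 2.52 × 10^-2 M
% ionization = x/C₀ × 100% = 2.52 × 10^-2/0.87 × 100% = 2.9%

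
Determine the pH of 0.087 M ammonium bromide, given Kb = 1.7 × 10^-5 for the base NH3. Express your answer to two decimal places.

NH4+ is the conjugate acid of the weak base NH3.
Ka = Kw/Kb = 1.0×10^-14 / 1.7 × 10^-5 = 5.88 × 10^-10
Ka = [H+]²/(0.087 − [H+]) = 5.88 × 10^-10
Assume [H+] ≪ 0.087: [H+] ≈ √(5.88 × 10^-10 × 0.087) = 7.15 × 10^-6 M
Check: 0.0082% ionized — well under 5%, approximation valid.
pH = −log(7.15 × 10^-6) = 5.15

pH = 5.15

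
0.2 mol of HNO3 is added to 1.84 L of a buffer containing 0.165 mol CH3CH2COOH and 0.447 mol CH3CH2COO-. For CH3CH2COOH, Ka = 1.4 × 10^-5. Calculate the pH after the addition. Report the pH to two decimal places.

pH = 4.68

Added H+ converts CH3CH2COO- to CH3CH2COOH: CH3CH2COOH → 0.365 mol, CH3CH2COO- → 0.247 mol.
pKa = −log(1.4 × 10^-5) = 4.854
pH = pKa + log(n_CH3CH2COO-/n_CH3CH2COOH) = 4.854 + log(0.247/0.365) = 4.854 + (-0.170)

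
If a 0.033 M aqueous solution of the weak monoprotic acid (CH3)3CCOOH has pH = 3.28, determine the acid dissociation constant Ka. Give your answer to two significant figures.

[H+] = 10^(-3.28) = 5.25 × 10^-4 M
At equilibrium [HA] = 0.033 − 5.25 × 10^-4 = 3.25 × 10^-2 M
Ka = [H+][A-]/[HA] = (5.25 × 10^-4)² / 3.25 × 10^-2 = 8.5 × 10^-6

Ka = 8.5 × 10^-6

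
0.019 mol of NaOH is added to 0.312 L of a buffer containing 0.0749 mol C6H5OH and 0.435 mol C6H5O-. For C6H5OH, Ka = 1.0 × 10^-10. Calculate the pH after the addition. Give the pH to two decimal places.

pH = 10.91

After neutralization: n(C6H5OH) = 0.0559 mol, n(C6H5O-) = 0.454 mol.
pKa = −log(1.0 × 10^-10) = 10.000
Henderson–Hasselbalch with mole ratio 0.454/0.0559: pH = 10.000 + (+0.910)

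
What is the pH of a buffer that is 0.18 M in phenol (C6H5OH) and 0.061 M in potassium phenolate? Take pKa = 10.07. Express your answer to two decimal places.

pH = 9.60

Using pH = pKa + log([base]/[acid]) with [base]/[acid] = 0.061/0.18:
pH = 10.07 + (-0.470) = 9.60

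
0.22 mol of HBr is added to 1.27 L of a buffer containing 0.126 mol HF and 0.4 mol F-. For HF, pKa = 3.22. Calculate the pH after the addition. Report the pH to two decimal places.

After neutralization: n(HF) = 0.346 mol, n(F-) = 0.18 mol.
pH = pKa + log(n_F-/n_HF) = 3.22 + log(0.18/0.346) = 3.22 + (-0.284)

pH = 2.94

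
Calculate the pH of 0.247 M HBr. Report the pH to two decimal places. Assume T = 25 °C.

pH = 0.61

HBr is a strong acid and dissociates completely, so [H+] = 0.247 M.
pH = -log(0.247) = 0.61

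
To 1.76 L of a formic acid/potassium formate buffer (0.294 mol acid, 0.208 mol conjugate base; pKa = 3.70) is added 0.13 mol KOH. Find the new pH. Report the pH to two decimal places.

pH = 4.01

After neutralization: n(HCOOH) = 0.164 mol, n(HCOO-) = 0.338 mol.
Henderson–Hasselbalch with mole ratio 0.338/0.164: pH = 3.70 + (+0.314)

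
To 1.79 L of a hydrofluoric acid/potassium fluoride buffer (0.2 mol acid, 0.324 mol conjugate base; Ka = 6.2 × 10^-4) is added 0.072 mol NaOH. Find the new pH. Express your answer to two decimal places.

OH- converts HF to F-: HF → 0.128 mol, F- → 0.396 mol.
pKa = −log(6.2 × 10^-4) = 3.208
pH = pKa + log([A⁻]/[HA]) = 3.208 + log(0.396/0.128) = 3.208 +0.490

pH = 3.70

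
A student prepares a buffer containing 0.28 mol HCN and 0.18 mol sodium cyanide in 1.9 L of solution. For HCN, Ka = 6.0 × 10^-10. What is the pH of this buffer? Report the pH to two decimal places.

pH = 9.03

pKa = −log(6.0 × 10^-10) = 9.222
pH = pKa + log([A⁻]/[HA]) = 9.222 + log(0.18/0.28)
pH = 9.222 + (-0.192) = 9.03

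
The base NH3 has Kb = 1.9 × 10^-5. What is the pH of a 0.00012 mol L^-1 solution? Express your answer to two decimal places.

pH = 9.59

NH3 + H2O ⇌ NH4+ + OH-
Kb = x²/(0.00012 − x) = 1.9 × 10^-5
The 5% rule fails; solving x² + Kb·x − Kb·C₀ = 0 exactly:
x = [−1.9e-05 + √(1.9e-05² + 9.12e-09)]/2 = 3.92 × 10^-5 M
pOH = −log(3.92 × 10^-5) = 4.41; pH = 14.00 − 4.41 = 9.59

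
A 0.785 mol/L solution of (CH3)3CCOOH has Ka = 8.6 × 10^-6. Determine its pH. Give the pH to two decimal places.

pH = 2.59

(CH3)3CCOOH ⇌ (CH3)3CCOO- + H+
Ka = x²/(0.785 − x) = 8.6 × 10^-6
Since Ka ≪ C₀, x ≈ √(Ka·C₀) = 2.60 × 10^-3 M.
pH = −log[H+] = −log(2.60 × 10^-3) = 2.59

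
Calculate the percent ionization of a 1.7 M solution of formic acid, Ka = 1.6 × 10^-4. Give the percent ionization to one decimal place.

HCOOH ⇌ HCOO- + H+; let x = [H+] at equilibrium.
x ≈ √(Ka·C₀) = √(1.6 × 10^-4 × 1.7) = 1.65 × 10^-2 M
% ionization = x/C₀ × 100% = 1.65 × 10^-2/1.7 × 100% = 1.0%

1.0%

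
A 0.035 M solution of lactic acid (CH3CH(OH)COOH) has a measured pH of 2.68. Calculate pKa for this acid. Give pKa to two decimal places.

pKa = 3.88

[H+] = 10^(-2.68) = 2.09 × 10^-3 M
At equilibrium [HA] = 0.035 − 2.09 × 10^-3 = 3.29 × 10^-2 M
Ka = [H+][A-]/[HA] = (2.09 × 10^-3)² / 3.29 × 10^-2 = 1.33 × 10^-4
pKa = -log(1.33 × 10^-4) = 3.88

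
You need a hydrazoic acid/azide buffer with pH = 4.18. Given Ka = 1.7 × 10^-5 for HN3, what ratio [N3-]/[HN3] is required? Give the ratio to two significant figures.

ratio = 0.26

pKa = -log(1.7 × 10^-5) = 4.770
pH = pKa + log(r) ⇒ log(r) = 4.18 − 4.770 = -0.590
r = [N3-]/[HN3] = 10^(-0.590) = 0.257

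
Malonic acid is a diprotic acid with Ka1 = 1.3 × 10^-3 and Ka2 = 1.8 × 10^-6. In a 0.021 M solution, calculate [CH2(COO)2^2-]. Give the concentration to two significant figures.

1.8 × 10^-6 M

First ionization gives [H+] ≈ [CH2(COOH)COO-] = 4.62 × 10^-3 M.
Second step: Ka2 = [H+][CH2(COO)2^2-]/[CH2(COOH)COO-] ≈ [CH2(COO)2^2-] (since [H+] ≈ [CH2(COOH)COO-]).
So [CH2(COO)2^2-] ≈ Ka2.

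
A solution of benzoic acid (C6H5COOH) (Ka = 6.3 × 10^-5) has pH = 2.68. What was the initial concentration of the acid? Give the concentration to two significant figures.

C₀ = 7.1 × 10^-2 M

[H+] = 10^(-2.68) = 2.09 × 10^-3 M = x
Ka = x²/(C₀ − x) ⇒ C₀ = x + x²/Ka
C₀ = 2.09 × 10^-3 + (2.09 × 10^-3)²/(6.3 × 10^-5) = 7.14 × 10^-2 M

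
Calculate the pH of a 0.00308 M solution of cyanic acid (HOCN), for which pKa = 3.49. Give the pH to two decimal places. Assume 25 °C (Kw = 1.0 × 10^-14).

HOCN ⇌ OCN- + H+
Ka = 10^(−3.49) = 3.24 × 10^-4
From the ICE table, Ka = [H+]²/(0.00308 − [H+]) = 3.24 × 10^-4.
Here C₀/Ka ≈ 9.51, so the small-[H+] approximation fails. Use the quadratic:
[H+] = [−0.000324 + √(0.000324² + 3.99e-06)]/2 = 8.50 × 10^-4 M
pH = −log(8.50 × 10^-4) = 3.07

pH = 3.07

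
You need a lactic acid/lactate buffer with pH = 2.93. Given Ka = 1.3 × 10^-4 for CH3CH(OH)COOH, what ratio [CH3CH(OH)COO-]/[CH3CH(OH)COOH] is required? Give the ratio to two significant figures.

ratio = 0.11

pKa = -log(1.3 × 10^-4) = 3.886
pH = pKa + log(r) ⇒ log(r) = 2.93 − 3.886 = -0.956
r = [CH3CH(OH)COO-]/[CH3CH(OH)COOH] = 10^(-0.956) = 0.111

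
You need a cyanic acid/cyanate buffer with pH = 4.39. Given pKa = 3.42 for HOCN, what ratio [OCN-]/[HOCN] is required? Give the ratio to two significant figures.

ratio = 9.3

pH = pKa + log(r) ⇒ log(r) = 4.39 − 3.42 = +0.97
r = [OCN-]/[HOCN] = 10^(+0.97) = 9.33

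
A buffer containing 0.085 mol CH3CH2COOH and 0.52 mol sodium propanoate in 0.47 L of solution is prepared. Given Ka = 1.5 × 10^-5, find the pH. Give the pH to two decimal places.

pH = 5.61

pKa = −log(1.5 × 10^-5) = 4.824
Using pH = pKa + log([base]/[acid]) with [base]/[acid] = 0.52/0.085:
pH = 4.824 + (+0.787) = 5.61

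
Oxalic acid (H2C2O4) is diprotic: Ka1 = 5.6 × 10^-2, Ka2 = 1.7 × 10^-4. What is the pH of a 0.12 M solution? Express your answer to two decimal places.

pH = 1.23

Since Ka1 ≫ Ka2, the first ionization dominates [H+].
Ka1 = x²/(0.12 − x) = 5.6 × 10^-2
Solving the quadratic: x = (−Ka1 + √(Ka1² + 4·Ka1·C₀))/2 = 5.86 × 10^-2 M
pH = −log(5.86 × 10^-2) = 1.23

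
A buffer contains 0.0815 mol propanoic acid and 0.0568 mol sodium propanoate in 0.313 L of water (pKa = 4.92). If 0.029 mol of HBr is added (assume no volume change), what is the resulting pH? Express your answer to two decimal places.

pH = 4.32

Added H+ converts CH3CH2COO- to CH3CH2COOH: CH3CH2COOH → 0.111 mol, CH3CH2COO- → 0.0278 mol.
pH = pKa + log([A⁻]/[HA]) = 4.92 + log(0.0278/0.111) = 4.92 -0.601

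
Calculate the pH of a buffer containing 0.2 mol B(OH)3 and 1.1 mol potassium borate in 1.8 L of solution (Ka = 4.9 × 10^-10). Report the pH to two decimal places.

pH = 10.05

pKa = −log(4.9 × 10^-10) = 9.310
pH = pKa + log([A⁻]/[HA]) = 9.310 + log(1.1/0.2)
pH = 9.310 + (+0.740) = 10.05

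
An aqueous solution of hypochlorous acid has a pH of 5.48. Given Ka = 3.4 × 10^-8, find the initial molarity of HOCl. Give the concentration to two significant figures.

[H+] = 10^(-5.48) = 3.31 × 10^-6 M = x
Ka = x²/(C₀ − x) ⇒ C₀ = x + x²/Ka
C₀ = 3.31 × 10^-6 + (3.31 × 10^-6)²/(3.4 × 10^-8) = 3.26 × 10^-4 M

C₀ = 3.3 × 10^-4 M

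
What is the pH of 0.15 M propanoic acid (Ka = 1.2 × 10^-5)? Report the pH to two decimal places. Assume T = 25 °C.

pH = 2.87

CH3CH2COOH ⇌ CH3CH2COO- + H+
From the ICE table, Ka = x²/(0.15 − x) = 1.2 × 10^-5.
Assume x ≪ 0.15: x ≈ √(1.2 × 10^-5 × 0.15) = 1.34 × 10^-3 M
pH = −log[H+] = −log(1.34 × 10^-3) = 2.87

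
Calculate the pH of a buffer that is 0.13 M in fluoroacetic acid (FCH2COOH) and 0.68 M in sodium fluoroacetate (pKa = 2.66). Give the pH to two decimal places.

pH = pKa + log([A⁻]/[HA]) = 2.66 + log(0.68/0.13)
pH = 2.66 + (+0.719) = 3.38

pH = 3.38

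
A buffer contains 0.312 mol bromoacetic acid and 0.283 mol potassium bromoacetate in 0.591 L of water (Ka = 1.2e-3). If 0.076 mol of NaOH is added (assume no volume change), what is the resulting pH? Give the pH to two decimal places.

pH = 3.10

OH- converts BrCH2COOH to BrCH2COO-: BrCH2COOH → 0.236 mol, BrCH2COO- → 0.359 mol.
pKa = −log(1.2 × 10^-3) = 2.921
pH = pKa + log([A⁻]/[HA]) = 2.921 + log(0.359/0.236) = 2.921 +0.182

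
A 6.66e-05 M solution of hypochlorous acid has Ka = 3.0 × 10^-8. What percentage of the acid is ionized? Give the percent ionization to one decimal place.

2.1%

HOCl ⇌ OCl- + H+; let x = [H+] at equilibrium.
x ≈ √(Ka·C₀) = √(3.0 × 10^-8 × 6.66e-05) = 1.41 × 10^-6 M
Fraction ionized = 1.41 × 10^-6 / 6.66e-05 = 0.0212 → 2.1%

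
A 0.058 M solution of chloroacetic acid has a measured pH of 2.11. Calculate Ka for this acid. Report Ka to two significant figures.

Ka = 1.2 × 10^-3

[H+] = 10^(-2.11) = 7.76 × 10^-3 M
At equilibrium [HA] = 0.058 − 7.76 × 10^-3 = 5.02 × 10^-2 M
Ka = [H+][A-]/[HA] = (7.76 × 10^-3)² / 5.02 × 10^-2 = 1.2 × 10^-3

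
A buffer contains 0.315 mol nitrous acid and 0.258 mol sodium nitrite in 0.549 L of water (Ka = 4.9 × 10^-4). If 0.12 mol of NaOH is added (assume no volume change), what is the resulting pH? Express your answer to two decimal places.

After neutralization: n(HNO2) = 0.195 mol, n(NO2-) = 0.378 mol.
pKa = −log(4.9 × 10^-4) = 3.310
pH = pKa + log([A⁻]/[HA]) = 3.310 + log(0.378/0.195) = 3.310 +0.287

pH = 3.60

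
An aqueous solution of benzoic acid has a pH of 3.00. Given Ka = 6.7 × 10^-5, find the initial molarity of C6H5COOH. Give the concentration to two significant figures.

[H+] = 10^(-3.00) = 1.00 × 10^-3 M = x
Ka = x²/(C₀ − x) ⇒ C₀ = x + x²/Ka
C₀ = 1.00 × 10^-3 + (1.00 × 10^-3)²/(6.7 × 10^-5) = 1.59 × 10^-2 M

C₀ = 1.6 × 10^-2 M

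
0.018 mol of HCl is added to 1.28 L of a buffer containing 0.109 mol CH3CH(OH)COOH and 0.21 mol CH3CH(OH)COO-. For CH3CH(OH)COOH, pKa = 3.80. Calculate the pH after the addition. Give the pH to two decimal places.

pH = 3.98

After neutralization: n(CH3CH(OH)COOH) = 0.127 mol, n(CH3CH(OH)COO-) = 0.192 mol.
pH = pKa + log(n_CH3CH(OH)COO-/n_CH3CH(OH)COOH) = 3.80 + log(0.192/0.127) = 3.80 + (+0.179)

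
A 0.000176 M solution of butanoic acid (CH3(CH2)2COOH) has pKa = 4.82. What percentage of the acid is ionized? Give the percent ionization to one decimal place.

CH3(CH2)2COOH ⇌ CH3(CH2)2COO- + H+; let x = [H+] at equilibrium.
Ka = 10^(−4.82) = 1.51 × 10^-5
Ka = x²/(C₀ − x); solving the quadratic gives x = 4.46 × 10^-5 M.
% ionization = x/C₀ × 100% = 4.46 × 10^-5/0.000176 × 100% = 25.3%

25.3%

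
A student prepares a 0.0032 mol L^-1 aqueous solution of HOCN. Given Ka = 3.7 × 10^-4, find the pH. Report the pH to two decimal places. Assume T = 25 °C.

pH = 3.04

HOCN ⇌ OCN- + H+
From the ICE table, Ka = [H+]²/(0.0032 − [H+]) = 3.7 × 10^-4.
[H+] is not negligible relative to C₀; solve [H+]² + 0.00037·[H+] − 1.18e-06 = 0.
[H+] = [−0.00037 + √(0.00037² + 4.74e-06)]/2 = 9.19 × 10^-4 M
pH = −log(9.19 × 10^-4) = 3.04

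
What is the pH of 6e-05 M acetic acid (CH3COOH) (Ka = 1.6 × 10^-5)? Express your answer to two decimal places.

pH = 4.62

CH3COOH ⇌ CH3COO- + H+
From the ICE table, Ka = [H+]²/(6e-05 − [H+]) = 1.6 × 10^-5.
Here C₀/Ka ≈ 3.75, so the small-[H+] approximation fails. Use the quadratic:
[H+] = (−Ka + √(Ka² + 4·Ka·C₀))/2 = 2.40 × 10^-5 M
pH = −log(2.40 × 10^-5) = 4.62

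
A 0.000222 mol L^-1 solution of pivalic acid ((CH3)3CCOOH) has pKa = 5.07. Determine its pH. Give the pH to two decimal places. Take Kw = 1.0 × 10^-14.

(CH3)3CCOOH ⇌ (CH3)3CCOO- + H+
Ka = 10^(−5.07) = 8.51 × 10^-6
Ka = [H+]²/(0.000222 − [H+]) = 8.51 × 10^-6
Here C₀/Ka ≈ 26.1, so the small-[H+] approximation fails. Use the quadratic:
[H+] = [−8.51e-06 + √(8.51e-06² + 7.56e-09)]/2 = 3.94 × 10^-5 M
pH = −log(3.94 × 10^-5) = 4.40

pH = 4.40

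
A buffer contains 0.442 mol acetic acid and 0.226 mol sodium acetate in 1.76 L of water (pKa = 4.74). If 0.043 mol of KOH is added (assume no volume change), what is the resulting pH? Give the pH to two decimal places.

OH- converts CH3COOH to CH3COO-: CH3COOH → 0.399 mol, CH3COO- → 0.269 mol.
pH = pKa + log([A⁻]/[HA]) = 4.74 + log(0.269/0.399) = 4.74 -0.171

pH = 4.57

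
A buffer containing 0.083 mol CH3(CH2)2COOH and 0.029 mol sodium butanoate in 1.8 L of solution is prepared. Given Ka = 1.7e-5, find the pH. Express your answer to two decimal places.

pH = 4.31

pKa = −log(1.7 × 10^-5) = 4.770
pH = pKa + log([A⁻]/[HA]) = 4.770 + log(0.029/0.083)
pH = 4.770 + (-0.457) = 4.31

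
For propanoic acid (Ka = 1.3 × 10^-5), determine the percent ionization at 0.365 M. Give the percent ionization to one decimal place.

CH3CH2COOH ⇌ CH3CH2COO- + H+; let x = [H+] at equilibrium.
x ≈ √(Ka·C₀) = √(1.3 × 10^-5 × 0.365) = 2.18 × 10^-3 M
Fraction ionized = 2.18 × 10^-3 / 0.365 = 0.0060 → 0.6%

0.6%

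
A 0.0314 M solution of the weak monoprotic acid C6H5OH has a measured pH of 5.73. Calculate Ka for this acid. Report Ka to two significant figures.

[H+] = 10^(-5.73) = 1.86 × 10^-6 M
At equilibrium [HA] = 0.0314 − 1.86 × 10^-6 = 3.14 × 10^-2 M
Ka = [H+][A-]/[HA] = (1.86 × 10^-6)² / 3.14 × 10^-2 = 1.1 × 10^-10

Ka = 1.1 × 10^-10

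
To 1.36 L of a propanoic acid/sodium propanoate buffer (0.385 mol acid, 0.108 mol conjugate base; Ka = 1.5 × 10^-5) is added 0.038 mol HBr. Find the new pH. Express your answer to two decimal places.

pH = 4.04

Added H+ converts CH3CH2COO- to CH3CH2COOH: CH3CH2COOH → 0.423 mol, CH3CH2COO- → 0.07 mol.
pKa = −log(1.5 × 10^-5) = 4.824
pH = pKa + log([A⁻]/[HA]) = 4.824 + log(0.07/0.423) = 4.824 -0.781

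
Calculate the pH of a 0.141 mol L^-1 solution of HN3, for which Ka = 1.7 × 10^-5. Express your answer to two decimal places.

pH = 2.81

HN3 ⇌ N3- + H+
From the ICE table, Ka = x²/(0.141 − x) = 1.7 × 10^-5.
Since Ka ≪ C₀, x ≈ √(Ka·C₀) = 1.55 × 10^-3 M.
(x/C₀ = 1.1% < 5%, so the approximation holds.)
pH = −log[H+] = −log(1.55 × 10^-3) = 2.81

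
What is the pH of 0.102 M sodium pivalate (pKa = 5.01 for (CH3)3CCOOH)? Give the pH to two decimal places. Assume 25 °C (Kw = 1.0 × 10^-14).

(CH3)3CCOO- is the conjugate base of the weak acid (CH3)3CCOOH.
Ka = 10^(−5.01) = 9.77 × 10^-6
Kb = Kw/Ka = 1.0×10^-14 / 9.77 × 10^-6 = 1.02 × 10^-9
Kb = x²/(0.102 − x) = 1.02 × 10^-9
Neglecting x in the denominator: x = √(1.02 × 10^-9 × 0.102) = 1.02 × 10^-5 M
(x/C₀ = 0.01% < 5%, so the approximation holds.)
pOH = −log(1.02 × 10^-5) = 4.99; pH = 14.00 − 4.99 = 9.01

pH = 9.01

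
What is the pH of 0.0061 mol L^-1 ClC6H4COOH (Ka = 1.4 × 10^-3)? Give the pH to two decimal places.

pH = 2.64

ClC6H4COOH ⇌ ClC6H4COO- + H+
From the ICE table, Ka = x²/(0.0061 − x) = 1.4 × 10^-3.
The 5% rule fails; solving x² + Ka·x − Ka·C₀ = 0 exactly:
x = [−0.0014 + √(0.0014² + 3.42e-05)]/2 = 2.30 × 10^-3 M
pH = −log(2.30 × 10^-3) = 2.64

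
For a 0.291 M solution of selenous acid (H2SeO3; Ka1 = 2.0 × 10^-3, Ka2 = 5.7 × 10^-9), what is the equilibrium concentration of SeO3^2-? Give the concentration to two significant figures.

First ionization gives [H+] ≈ [HSeO3-] = 2.31 × 10^-2 M.
Second step: Ka2 = [H+][SeO3^2-]/[HSeO3-] ≈ [SeO3^2-] (since [H+] ≈ [HSeO3-]).
So [SeO3^2-] ≈ Ka2.

5.7 × 10^-9 M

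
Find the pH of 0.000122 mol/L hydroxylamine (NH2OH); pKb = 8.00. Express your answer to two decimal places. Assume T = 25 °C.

NH2OH + H2O ⇌ NH3OH+ + OH-
Kb = 10^(−8.00) = 1.00 × 10^-8
Let x = [OH-] at equilibrium. Kb = x²/(0.000122 − x).
Since Kb ≪ C₀, x ≈ √(Kb·C₀) = 1.10 × 10^-6 M.
Check: 0.91% ionized — well under 5%, approximation valid.
pOH = −log(1.10 × 10^-6) = 5.96; pH = 14.00 − 5.96 = 8.04

pH = 8.04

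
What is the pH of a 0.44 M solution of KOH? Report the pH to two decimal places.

KOH is a strong base; [OH-] = 0.44 M.
pOH = -log(0.44) = 0.36
pH = 14.00 - 0.36 = 13.64

pH = 13.64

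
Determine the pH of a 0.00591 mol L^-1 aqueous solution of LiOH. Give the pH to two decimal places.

LiOH is a strong base; [OH-] = 0.00591 M.
pOH = -log(0.00591) = 2.23
pH = 14.00 - 2.23 = 11.77

pH = 11.77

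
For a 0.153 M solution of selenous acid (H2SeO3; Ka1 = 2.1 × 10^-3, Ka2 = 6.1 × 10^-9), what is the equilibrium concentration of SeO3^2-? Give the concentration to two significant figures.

First ionization gives [H+] ≈ [HSeO3-] = 1.69 × 10^-2 M.
Second step: Ka2 = [H+][SeO3^2-]/[HSeO3-] ≈ [SeO3^2-] (since [H+] ≈ [HSeO3-]).
So [SeO3^2-] ≈ Ka2.

6.1 × 10^-9 M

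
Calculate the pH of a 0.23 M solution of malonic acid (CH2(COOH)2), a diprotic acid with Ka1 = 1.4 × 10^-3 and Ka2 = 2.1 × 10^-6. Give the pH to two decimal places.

pH = 1.76

Since Ka1 ≫ Ka2, the first ionization dominates [H+].
Ka1 = x²/(0.23 − x) = 1.4 × 10^-3
Solving the quadratic: x = (−Ka1 + √(Ka1² + 4·Ka1·C₀))/2 = 1.73 × 10^-2 M
pH = −log(1.73 × 10^-2) = 1.76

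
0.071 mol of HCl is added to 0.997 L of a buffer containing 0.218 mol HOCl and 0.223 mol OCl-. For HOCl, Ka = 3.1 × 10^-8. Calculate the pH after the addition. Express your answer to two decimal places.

pH = 7.23

Added H+ converts OCl- to HOCl: HOCl → 0.289 mol, OCl- → 0.152 mol.
pKa = −log(3.1 × 10^-8) = 7.509
pH = pKa + log(n_OCl-/n_HOCl) = 7.509 + log(0.152/0.289) = 7.509 + (-0.279)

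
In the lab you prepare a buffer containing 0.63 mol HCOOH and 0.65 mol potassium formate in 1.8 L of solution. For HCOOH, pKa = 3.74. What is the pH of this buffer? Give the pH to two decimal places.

pH = 3.75

pH = pKa + log([A⁻]/[HA]) = 3.74 + log(0.65/0.63)
pH = 3.74 + (+0.014) = 3.75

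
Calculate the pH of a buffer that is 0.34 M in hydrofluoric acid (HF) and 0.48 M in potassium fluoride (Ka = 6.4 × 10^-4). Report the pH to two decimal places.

pKa = −log(6.4 × 10^-4) = 3.194
Henderson–Hasselbalch: pH = pKa + log([F-]/[HF]) = 3.194 + log(0.48/0.34)
pH = 3.194 + (+0.150) = 3.34

pH = 3.34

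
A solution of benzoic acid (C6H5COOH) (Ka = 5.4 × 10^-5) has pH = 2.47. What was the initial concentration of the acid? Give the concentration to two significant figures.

[H+] = 10^(-2.47) = 3.39 × 10^-3 M = x
Ka = x²/(C₀ − x) ⇒ C₀ = x + x²/Ka
C₀ = 3.39 × 10^-3 + (3.39 × 10^-3)²/(5.4 × 10^-5) = 2.16 × 10^-1 M

C₀ = 2.2 × 10^-1 M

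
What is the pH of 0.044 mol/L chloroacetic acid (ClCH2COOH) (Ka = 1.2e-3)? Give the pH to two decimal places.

ClCH2COOH ⇌ ClCH2COO- + H+
From the ICE table, Ka = [H+]²/(0.044 − [H+]) = 1.2 × 10^-3.
Here C₀/Ka ≈ 36.7, so the small-[H+] approximation fails. Use the quadratic:
[H+] = [−0.0012 + √(0.0012² + 0.000211)]/2 = 6.69 × 10^-3 M
pH = −log(6.69 × 10^-3) = 2.17

pH = 2.17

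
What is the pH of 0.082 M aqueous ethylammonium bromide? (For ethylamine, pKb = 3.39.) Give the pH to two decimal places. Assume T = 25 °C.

C2H5NH3+ is the conjugate acid of the weak base C2H5NH2.
Kb = 10^(−3.39) = 4.07 × 10^-4
Ka = Kw/Kb = 1.0×10^-14 / 4.07 × 10^-4 = 2.46 × 10^-11
From the ICE table, Ka = x²/(0.082 − x) = 2.46 × 10^-11.
Neglecting x in the denominator: x = √(2.46 × 10^-11 × 0.082) = 1.42 × 10^-6 M
pH = −log(1.42 × 10^-6) = 5.85

pH = 5.85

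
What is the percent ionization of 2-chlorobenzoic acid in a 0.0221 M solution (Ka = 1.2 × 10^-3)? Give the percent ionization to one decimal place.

ClC6H4COOH ⇌ ClC6H4COO- + H+; let x = [H+] at equilibrium.
Ka = x²/(C₀ − x); solving the quadratic gives x = 4.58 × 10^-3 M.
% ionization = x/C₀ × 100% = 4.58 × 10^-3/0.0221 × 100% = 20.7%

20.7%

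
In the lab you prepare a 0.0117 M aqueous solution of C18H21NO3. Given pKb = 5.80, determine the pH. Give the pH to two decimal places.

C18H21NO3 + H2O ⇌ C18H22NO3+ + OH-
Kb = 10^(−5.80) = 1.58 × 10^-6
Kb = x²/(0.0117 − x) = 1.58 × 10^-6
Neglecting x in the denominator: x = √(1.58 × 10^-6 × 0.0117) = 1.36 × 10^-4 M
(x/C₀ = 1.2% < 5%, so the approximation holds.)
pOH = 3.87, so pH = 14.00 − pOH = 10.13

pH = 10.13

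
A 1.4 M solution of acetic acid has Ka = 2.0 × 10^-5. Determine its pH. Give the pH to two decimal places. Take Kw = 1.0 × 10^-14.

CH3COOH ⇌ CH3COO- + H+
Ka = [H+]²/(1.4 − [H+]) = 2.0 × 10^-5
Assume [H+] ≪ 1.4: [H+] ≈ √(2.0 × 10^-5 × 1.4) = 5.29 × 10^-3 M
pH = −log[H+] = −log(5.29 × 10^-3) = 2.28

pH = 2.28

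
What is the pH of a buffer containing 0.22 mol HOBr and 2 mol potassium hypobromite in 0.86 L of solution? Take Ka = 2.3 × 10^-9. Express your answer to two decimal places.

pH = 9.60

pKa = −log(2.3 × 10^-9) = 8.638
Henderson–Hasselbalch: pH = pKa + log([OBr-]/[HOBr]) = 8.638 + log(2/0.22)
pH = 8.638 + (+0.959) = 9.60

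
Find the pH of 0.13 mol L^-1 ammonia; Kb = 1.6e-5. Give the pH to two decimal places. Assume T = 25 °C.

NH3 + H2O ⇌ NH4+ + OH-
Kb = [OH-]²/(0.13 − [OH-]) = 1.6 × 10^-5
Neglecting [OH-] in the denominator: [OH-] = √(1.6 × 10^-5 × 0.13) = 1.44 × 10^-3 M
pOH = −log(1.44 × 10^-3) = 2.84; pH = 14.00 − 2.84 = 11.16

pH = 11.16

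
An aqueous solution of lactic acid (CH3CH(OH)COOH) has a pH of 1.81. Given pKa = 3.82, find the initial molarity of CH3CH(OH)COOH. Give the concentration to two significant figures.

[H+] = 10^(-1.81) = 1.55 × 10^-2 M = x
Ka = 10^(−3.82) = 1.51 × 10^-4
Ka = x²/(C₀ − x) ⇒ C₀ = x + x²/Ka
C₀ = 1.55 × 10^-2 + (1.55 × 10^-2)²/(1.51 × 10^-4) = 1.61 M

C₀ = 1.6 M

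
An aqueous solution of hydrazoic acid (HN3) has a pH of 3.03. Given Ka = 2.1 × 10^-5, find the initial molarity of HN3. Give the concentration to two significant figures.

[H+] = 10^(-3.03) = 9.33 × 10^-4 M = x
Ka = x²/(C₀ − x) ⇒ C₀ = x + x²/Ka
C₀ = 9.33 × 10^-4 + (9.33 × 10^-4)²/(2.1 × 10^-5) = 4.24 × 10^-2 M

C₀ = 4.2 × 10^-2 M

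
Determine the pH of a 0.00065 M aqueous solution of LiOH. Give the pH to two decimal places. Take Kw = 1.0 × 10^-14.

LiOH is a strong base; [OH-] = 0.00065 M.
pOH = -log(0.00065) = 3.19
pH = 14.00 - 3.19 = 10.81

pH = 10.81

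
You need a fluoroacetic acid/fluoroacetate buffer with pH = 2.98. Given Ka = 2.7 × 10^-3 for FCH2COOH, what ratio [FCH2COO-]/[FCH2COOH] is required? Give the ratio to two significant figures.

ratio = 2.6

pKa = -log(2.7 × 10^-3) = 2.569
pH = pKa + log(r) ⇒ log(r) = 2.98 − 2.569 = +0.411
r = [FCH2COO-]/[FCH2COOH] = 10^(+0.411) = 2.58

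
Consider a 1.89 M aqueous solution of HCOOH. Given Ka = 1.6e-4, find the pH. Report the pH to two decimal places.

pH = 1.76

HCOOH ⇌ HCOO- + H+
Let x = [H+] at equilibrium. Ka = x²/(1.89 − x).
Since Ka ≪ C₀, x ≈ √(Ka·C₀) = 1.74 × 10^-2 M.
pH = −log[H+] = −log(1.74 × 10^-2) = 1.76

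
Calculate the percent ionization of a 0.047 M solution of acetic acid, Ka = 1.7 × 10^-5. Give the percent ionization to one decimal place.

1.9%

CH3COOH ⇌ CH3COO- + H+; let x = [H+] at equilibrium.
x ≈ √(Ka·C₀) = √(1.7 × 10^-5 × 0.047) = 8.94 × 10^-4 M
Fraction ionized = 8.94 × 10^-4 / 0.047 = 0.0190 → 1.9%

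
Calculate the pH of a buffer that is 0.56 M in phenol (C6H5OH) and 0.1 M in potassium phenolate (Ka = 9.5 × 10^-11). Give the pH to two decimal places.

pKa = −log(9.5 × 10^-11) = 10.022
pH = pKa + log([A⁻]/[HA]) = 10.022 + log(0.1/0.56)
pH = 10.022 + (-0.748) = 9.27

pH = 9.27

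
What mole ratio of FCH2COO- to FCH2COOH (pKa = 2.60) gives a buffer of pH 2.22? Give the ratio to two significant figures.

ratio = 0.42

pH = pKa + log(r) ⇒ log(r) = 2.22 − 2.60 = -0.38
r = [FCH2COO-]/[FCH2COOH] = 10^(-0.38) = 0.417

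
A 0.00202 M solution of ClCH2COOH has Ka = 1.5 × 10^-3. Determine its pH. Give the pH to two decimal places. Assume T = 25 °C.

ClCH2COOH ⇌ ClCH2COO- + H+
Ka = [H+]²/(0.00202 − [H+]) = 1.5 × 10^-3
The 5% rule fails; solving [H+]² + Ka·[H+] − Ka·C₀ = 0 exactly:
[H+] = [−0.0015 + √(0.0015² + 1.21e-05)]/2 = 1.15 × 10^-3 M
pH = −log[H+] = −log(1.15 × 10^-3) = 2.94

pH = 2.94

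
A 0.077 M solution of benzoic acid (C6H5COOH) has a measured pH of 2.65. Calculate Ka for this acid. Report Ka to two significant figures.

Ka = 6.7 × 10^-5

[H+] = 10^(-2.65) = 2.24 × 10^-3 M
At equilibrium [HA] = 0.077 − 2.24 × 10^-3 = 7.48 × 10^-2 M
Ka = [H+][A-]/[HA] = (2.24 × 10^-3)² / 7.48 × 10^-2 = 6.7 × 10^-5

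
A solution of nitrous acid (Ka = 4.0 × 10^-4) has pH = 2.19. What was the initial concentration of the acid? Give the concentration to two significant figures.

C₀ = 1.1 × 10^-1 M

[H+] = 10^(-2.19) = 6.46 × 10^-3 M = x
Ka = x²/(C₀ − x) ⇒ C₀ = x + x²/Ka
C₀ = 6.46 × 10^-3 + (6.46 × 10^-3)²/(4.0 × 10^-4) = 1.11 × 10^-1 M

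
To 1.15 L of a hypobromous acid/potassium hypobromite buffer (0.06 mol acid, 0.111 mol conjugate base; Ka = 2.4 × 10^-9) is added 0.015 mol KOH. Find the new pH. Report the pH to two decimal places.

pH = 9.07

OH- converts HOBr to OBr-: HOBr → 0.045 mol, OBr- → 0.126 mol.
pKa = −log(2.4 × 10^-9) = 8.620
pH = pKa + log(n_OBr-/n_HOBr) = 8.620 + log(0.126/0.045) = 8.620 + (+0.447)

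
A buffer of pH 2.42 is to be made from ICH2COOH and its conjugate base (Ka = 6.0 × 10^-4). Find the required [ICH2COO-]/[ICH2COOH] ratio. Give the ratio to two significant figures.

pKa = -log(6.0 × 10^-4) = 3.222
pH = pKa + log(r) ⇒ log(r) = 2.42 − 3.222 = -0.802
r = [ICH2COO-]/[ICH2COOH] = 10^(-0.802) = 0.158

ratio = 0.16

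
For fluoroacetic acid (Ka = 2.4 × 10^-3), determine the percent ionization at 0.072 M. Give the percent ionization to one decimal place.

16.7%

FCH2COOH ⇌ FCH2COO- + H+; let x = [H+] at equilibrium.
Ka = x²/(C₀ − x); solving the quadratic gives x = 1.20 × 10^-2 M.
Fraction ionized = 1.20 × 10^-2 / 0.072 = 0.1667 → 16.7%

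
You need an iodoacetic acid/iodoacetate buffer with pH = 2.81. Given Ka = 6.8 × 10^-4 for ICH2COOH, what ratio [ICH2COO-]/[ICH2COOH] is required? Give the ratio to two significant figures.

pKa = -log(6.8 × 10^-4) = 3.167
pH = pKa + log(r) ⇒ log(r) = 2.81 − 3.167 = -0.357
r = [ICH2COO-]/[ICH2COOH] = 10^(-0.357) = 0.44

ratio = 0.44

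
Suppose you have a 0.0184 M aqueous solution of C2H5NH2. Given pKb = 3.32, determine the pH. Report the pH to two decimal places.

C2H5NH2 + H2O ⇌ C2H5NH3+ + OH-
Kb = 10^(−3.32) = 4.79 × 10^-4
Let x = [OH-] at equilibrium. Kb = x²/(0.0184 − x).
Here C₀/Kb ≈ 38.4, so the small-x approximation fails. Use the quadratic:
x = [−0.000479 + √(0.000479² + 3.53e-05)]/2 = 2.74 × 10^-3 M
pOH = −log(2.74 × 10^-3) = 2.56; pH = 14.00 − 2.56 = 11.44

pH = 11.44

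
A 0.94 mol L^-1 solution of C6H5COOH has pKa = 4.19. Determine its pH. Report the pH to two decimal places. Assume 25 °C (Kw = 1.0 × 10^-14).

pH = 2.11

C6H5COOH ⇌ C6H5COO- + H+
Ka = 10^(−4.19) = 6.46 × 10^-5
From the ICE table, Ka = [H+]²/(0.94 − [H+]) = 6.46 × 10^-5.
Neglecting [H+] in the denominator: [H+] = √(6.46 × 10^-5 × 0.94) = 7.79 × 10^-3 M
pH = −log[H+] = −log(7.79 × 10^-3) = 2.11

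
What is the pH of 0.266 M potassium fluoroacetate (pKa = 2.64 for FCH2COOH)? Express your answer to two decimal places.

FCH2COO- is the conjugate base of the weak acid FCH2COOH.
Ka = 10^(−2.64) = 2.29 × 10^-3
Kb = Kw/Ka = 1.0×10^-14 / 2.29 × 10^-3 = 4.37 × 10^-12
Kb = x²/(0.266 − x) = 4.37 × 10^-12
Neglecting x in the denominator: x = √(4.37 × 10^-12 × 0.266) = 1.08 × 10^-6 M
Check: 0.00041% ionized — well under 5%, approximation valid.
pOH = 5.97, so pH = 14.00 − pOH = 8.03

pH = 8.03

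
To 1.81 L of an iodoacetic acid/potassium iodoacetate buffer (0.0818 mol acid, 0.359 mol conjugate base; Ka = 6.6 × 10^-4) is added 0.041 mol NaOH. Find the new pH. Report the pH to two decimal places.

OH- converts ICH2COOH to ICH2COO-: ICH2COOH → 0.0408 mol, ICH2COO- → 0.4 mol.
pKa = −log(6.6 × 10^-4) = 3.180
pH = pKa + log(n_ICH2COO-/n_ICH2COOH) = 3.180 + log(0.4/0.0408) = 3.180 + (+0.991)

pH = 4.17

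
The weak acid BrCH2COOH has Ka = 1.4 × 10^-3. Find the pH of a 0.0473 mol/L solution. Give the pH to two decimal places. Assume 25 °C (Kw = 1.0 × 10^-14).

BrCH2COOH ⇌ BrCH2COO- + H+
From the ICE table, Ka = [H+]²/(0.0473 − [H+]) = 1.4 × 10^-3.
The 5% rule fails; solving [H+]² + Ka·[H+] − Ka·C₀ = 0 exactly:
[H+] = [−0.0014 + √(0.0014² + 0.000265)]/2 = 7.47 × 10^-3 M
pH = −log(7.47 × 10^-3) = 2.13

pH = 2.13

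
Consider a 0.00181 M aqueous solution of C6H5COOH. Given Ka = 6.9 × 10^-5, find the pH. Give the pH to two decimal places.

pH = 3.49

C6H5COOH ⇌ C6H5COO- + H+
Let x = [H+] at equilibrium. Ka = x²/(0.00181 − x).
The 5% rule fails; solving x² + Ka·x − Ka·C₀ = 0 exactly:
x = [−6.9e-05 + √(6.9e-05² + 5e-07)]/2 = 3.21 × 10^-4 M
pH = −log(3.21 × 10^-4) = 3.49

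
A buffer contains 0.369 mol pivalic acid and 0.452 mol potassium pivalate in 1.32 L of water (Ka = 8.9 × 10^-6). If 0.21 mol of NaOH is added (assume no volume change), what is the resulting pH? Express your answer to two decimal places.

pH = 5.67

After neutralization: n((CH3)3CCOOH) = 0.159 mol, n((CH3)3CCOO-) = 0.662 mol.
pKa = −log(8.9 × 10^-6) = 5.051
pH = pKa + log([A⁻]/[HA]) = 5.051 + log(0.662/0.159) = 5.051 +0.619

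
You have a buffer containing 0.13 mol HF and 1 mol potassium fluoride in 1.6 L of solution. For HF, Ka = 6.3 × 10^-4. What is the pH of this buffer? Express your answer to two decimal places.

pH = 4.09

pKa = −log(6.3 × 10^-4) = 3.201
Using pH = pKa + log([base]/[acid]) with [base]/[acid] = 1/0.13:
pH = 3.201 + (+0.886) = 4.09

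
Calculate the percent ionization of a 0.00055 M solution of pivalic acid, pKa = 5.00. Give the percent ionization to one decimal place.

(CH3)3CCOOH ⇌ (CH3)3CCOO- + H+; let x = [H+] at equilibrium.
Ka = 10^(−5.00) = 1.00 × 10^-5
Solve x² + 1e-05x − 5.5e-09 = 0 → x = 6.93 × 10^-5 M
% ionization = x/C₀ × 100% = 6.93 × 10^-5/0.00055 × 100% = 12.6%

12.6%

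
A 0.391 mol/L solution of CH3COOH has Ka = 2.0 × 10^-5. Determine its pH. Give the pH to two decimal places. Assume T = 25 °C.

pH = 2.55

CH3COOH ⇌ CH3COO- + H+
From the ICE table, Ka = [H+]²/(0.391 − [H+]) = 2.0 × 10^-5.
Assume [H+] ≪ 0.391: [H+] ≈ √(2.0 × 10^-5 × 0.391) = 2.80 × 10^-3 M
([H+]/C₀ = 0.72% < 5%, so the approximation holds.)
pH = −log[H+] = −log(2.80 × 10^-3) = 2.55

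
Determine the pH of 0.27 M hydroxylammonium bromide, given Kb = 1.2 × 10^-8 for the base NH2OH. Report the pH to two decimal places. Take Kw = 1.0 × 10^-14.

NH3OH+ is the conjugate acid of the weak base NH2OH.
Ka = Kw/Kb = 1.0×10^-14 / 1.2 × 10^-8 = 8.33 × 10^-7
Let x = [H+] at equilibrium. Ka = x²/(0.27 − x).
Assume x ≪ 0.27: x ≈ √(8.33 × 10^-7 × 0.27) = 4.74 × 10^-4 M
pH = −log[H+] = −log(4.74 × 10^-4) = 3.32

pH = 3.32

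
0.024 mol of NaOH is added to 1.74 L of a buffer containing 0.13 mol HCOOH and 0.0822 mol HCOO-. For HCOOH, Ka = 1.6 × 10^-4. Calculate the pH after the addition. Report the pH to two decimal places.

pH = 3.80

After neutralization: n(HCOOH) = 0.106 mol, n(HCOO-) = 0.106 mol.
pKa = −log(1.6 × 10^-4) = 3.796
pH = pKa + log(n_HCOO-/n_HCOOH) = 3.796 + log(0.106/0.106) = 3.796 + (+0.000)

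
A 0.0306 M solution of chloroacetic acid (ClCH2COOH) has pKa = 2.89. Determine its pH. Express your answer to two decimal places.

ClCH2COOH ⇌ ClCH2COO- + H+
Ka = 10^(−2.89) = 1.29 × 10^-3
From the ICE table, Ka = [H+]²/(0.0306 − [H+]) = 1.29 × 10^-3.
[H+] is not negligible relative to C₀; solve [H+]² + 0.00129·[H+] − 3.95e-05 = 0.
[H+] = (−Ka + √(Ka² + 4·Ka·C₀))/2 = 5.67 × 10^-3 M
pH = −log[H+] = −log(5.67 × 10^-3) = 2.25

pH = 2.25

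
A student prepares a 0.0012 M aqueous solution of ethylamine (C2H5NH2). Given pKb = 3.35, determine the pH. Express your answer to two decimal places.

C2H5NH2 + H2O ⇌ C2H5NH3+ + OH-
Kb = 10^(−3.35) = 4.47 × 10^-4
Kb = [OH-]²/(0.0012 − [OH-]) = 4.47 × 10^-4
[OH-] is not negligible relative to C₀; solve [OH-]² + 0.000447·[OH-] − 5.36e-07 = 0.
[OH-] = [−0.000447 + √(0.000447² + 2.15e-06)]/2 = 5.42 × 10^-4 M
pOH = −log(5.42 × 10^-4) = 3.27; pH = 14.00 − 3.27 = 10.73

pH = 10.73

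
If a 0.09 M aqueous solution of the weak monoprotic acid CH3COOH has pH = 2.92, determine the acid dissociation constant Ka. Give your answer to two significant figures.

Ka = 1.6 × 10^-5

[H+] = 10^(-2.92) = 1.20 × 10^-3 M
At equilibrium [HA] = 0.09 − 1.20 × 10^-3 = 8.88 × 10^-2 M
Ka = [H+][A-]/[HA] = (1.20 × 10^-3)² / 8.88 × 10^-2 = 1.6 × 10^-5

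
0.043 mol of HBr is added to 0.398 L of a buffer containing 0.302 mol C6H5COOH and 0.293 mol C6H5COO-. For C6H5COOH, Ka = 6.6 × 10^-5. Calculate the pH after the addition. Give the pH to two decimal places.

Added H+ converts C6H5COO- to C6H5COOH: C6H5COOH → 0.345 mol, C6H5COO- → 0.25 mol.
pKa = −log(6.6 × 10^-5) = 4.180
pH = pKa + log([A⁻]/[HA]) = 4.180 + log(0.25/0.345) = 4.180 -0.140

pH = 4.04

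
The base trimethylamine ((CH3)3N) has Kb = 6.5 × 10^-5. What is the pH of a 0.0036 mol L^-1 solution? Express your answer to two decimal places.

(CH3)3N + H2O ⇌ (CH3)3NH+ + OH-
Kb = [OH-]²/(0.0036 − [OH-]) = 6.5 × 10^-5
[OH-] is not negligible relative to C₀; solve [OH-]² + 6.5e-05·[OH-] − 2.34e-07 = 0.
[OH-] = (−Kb + √(Kb² + 4·Kb·C₀))/2 = 4.52 × 10^-4 M
pOH = −log(4.52 × 10^-4) = 3.34; pH = 14.00 − 3.34 = 10.66

pH = 10.66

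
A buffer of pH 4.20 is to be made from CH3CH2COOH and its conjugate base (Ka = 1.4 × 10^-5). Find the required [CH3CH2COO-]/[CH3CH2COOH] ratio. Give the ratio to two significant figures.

pKa = -log(1.4 × 10^-5) = 4.854
pH = pKa + log(r) ⇒ log(r) = 4.20 − 4.854 = -0.654
r = [CH3CH2COO-]/[CH3CH2COOH] = 10^(-0.654) = 0.222

ratio = 0.22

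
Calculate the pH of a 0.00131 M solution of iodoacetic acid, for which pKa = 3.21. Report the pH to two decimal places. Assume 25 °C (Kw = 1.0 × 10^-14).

pH = 3.19

ICH2COOH ⇌ ICH2COO- + H+
Ka = 10^(−3.21) = 6.17 × 10^-4
Ka = x²/(0.00131 − x) = 6.17 × 10^-4
Here C₀/Ka ≈ 2.12, so the small-x approximation fails. Use the quadratic:
x = [−0.000617 + √(0.000617² + 3.23e-06)]/2 = 6.42 × 10^-4 M
pH = −log(6.42 × 10^-4) = 3.19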